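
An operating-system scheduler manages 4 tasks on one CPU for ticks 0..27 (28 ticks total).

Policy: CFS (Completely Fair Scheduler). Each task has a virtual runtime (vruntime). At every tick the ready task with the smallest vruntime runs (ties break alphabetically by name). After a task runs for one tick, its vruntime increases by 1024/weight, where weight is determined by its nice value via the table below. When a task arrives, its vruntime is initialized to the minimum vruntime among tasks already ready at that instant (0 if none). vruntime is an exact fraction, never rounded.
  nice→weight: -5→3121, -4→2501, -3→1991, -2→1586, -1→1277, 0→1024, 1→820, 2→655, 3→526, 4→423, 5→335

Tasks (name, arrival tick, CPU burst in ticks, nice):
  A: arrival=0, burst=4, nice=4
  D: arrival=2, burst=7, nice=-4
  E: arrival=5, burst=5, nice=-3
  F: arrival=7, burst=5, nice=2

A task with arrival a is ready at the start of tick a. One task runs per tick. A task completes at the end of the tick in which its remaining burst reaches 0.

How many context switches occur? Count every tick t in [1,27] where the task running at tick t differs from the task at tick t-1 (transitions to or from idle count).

context switches = 15

t=0: vr[A=0] → run A
t=1: vr[A=1024/423] → run A
t=2: vr[A=2048/423 D=2048/423] → run A
t=3: vr[A=1024/141 D=2048/423] → run D
t=4: vr[A=1024/141 D=5555200/1057923] → run D
t=5: vr[A=1024/141 D=5988352/1057923 E=5988352/1057923] → run D
t=6: vr[A=1024/141 D=6421504/1057923 E=5988352/1057923] → run E
t=7: vr[A=1024/141 D=6421504/1057923 E=13006121984/2106324693 F=6421504/1057923] → run D
t=8: vr[A=1024/141 D=6854656/1057923 E=13006121984/2106324693 F=6421504/1057923] → run F
t=9: vr[A=1024/141 D=6854656/1057923 E=13006121984/2106324693 F=5289398272/692939565] → run E
t=10: vr[A=1024/141 D=6854656/1057923 E=14089435136/2106324693 F=5289398272/692939565] → run D
t=11: vr[A=1024/141 D=7287808/1057923 E=14089435136/2106324693 F=5289398272/692939565] → run E
t=12: vr[A=1024/141 D=7287808/1057923 E=15172748288/2106324693 F=5289398272/692939565] → run D
t=13: vr[A=1024/141 D=7720960/1057923 E=15172748288/2106324693 F=5289398272/692939565] → run E
t=14: vr[A=1024/141 D=7720960/1057923 E=16256061440/2106324693 F=5289398272/692939565] → run A
t=15: vr[D=7720960/1057923 E=16256061440/2106324693 F=5289398272/692939565] → run D
t=16: vr[E=16256061440/2106324693 F=5289398272/692939565] → run F
t=17: vr[E=16256061440/2106324693 F=6372711424/692939565] → run E
t=18: vr[F=6372711424/692939565] → run F
t=19: vr[F=7456024576/692939565] → run F
t=20: vr[F=8539337728/692939565] → run F
t=21: (idle)
t=22: (idle)
t=23: (idle)
t=24: (idle)
t=25: (idle)
t=26: (idle)
t=27: (idle)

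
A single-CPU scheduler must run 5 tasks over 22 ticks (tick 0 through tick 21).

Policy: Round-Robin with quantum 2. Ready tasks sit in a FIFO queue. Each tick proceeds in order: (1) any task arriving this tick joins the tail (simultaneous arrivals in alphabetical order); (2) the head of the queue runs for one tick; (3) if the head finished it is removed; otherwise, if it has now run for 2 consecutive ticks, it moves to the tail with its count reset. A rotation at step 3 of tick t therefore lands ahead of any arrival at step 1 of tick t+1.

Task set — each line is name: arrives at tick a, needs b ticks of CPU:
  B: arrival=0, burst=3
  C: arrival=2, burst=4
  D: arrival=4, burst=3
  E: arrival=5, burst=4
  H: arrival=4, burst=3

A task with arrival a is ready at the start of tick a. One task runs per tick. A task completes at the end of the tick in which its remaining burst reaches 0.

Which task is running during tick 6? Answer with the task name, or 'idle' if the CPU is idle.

running at tick 6 = D

t=0: queue=[B] q_used=0 → run B
t=1: queue=[B] q_used=1 → run B
t=2: queue=[B,C] q_used=0 → run B
t=3: queue=[C] q_used=0 → run C
t=4: queue=[C,D,H] q_used=1 → run C
t=5: queue=[D,H,C,E] q_used=0 → run D
t=6: queue=[D,H,C,E] q_used=1 → run D
t=7: queue=[H,C,E,D] q_used=0 → run H
t=8: queue=[H,C,E,D] q_used=1 → run H
t=9: queue=[C,E,D,H] q_used=0 → run C
t=10: queue=[C,E,D,H] q_used=1 → run C
t=11: queue=[E,D,H] q_used=0 → run E
t=12: queue=[E,D,H] q_used=1 → run E
t=13: queue=[D,H,E] q_used=0 → run D
t=14: queue=[H,E] q_used=0 → run H
t=15: queue=[E] q_used=0 → run E
t=16: queue=[E] q_used=1 → run E
t=17: (idle)
t=18: (idle)
t=19: (idle)
t=20: (idle)
t=21: (idle)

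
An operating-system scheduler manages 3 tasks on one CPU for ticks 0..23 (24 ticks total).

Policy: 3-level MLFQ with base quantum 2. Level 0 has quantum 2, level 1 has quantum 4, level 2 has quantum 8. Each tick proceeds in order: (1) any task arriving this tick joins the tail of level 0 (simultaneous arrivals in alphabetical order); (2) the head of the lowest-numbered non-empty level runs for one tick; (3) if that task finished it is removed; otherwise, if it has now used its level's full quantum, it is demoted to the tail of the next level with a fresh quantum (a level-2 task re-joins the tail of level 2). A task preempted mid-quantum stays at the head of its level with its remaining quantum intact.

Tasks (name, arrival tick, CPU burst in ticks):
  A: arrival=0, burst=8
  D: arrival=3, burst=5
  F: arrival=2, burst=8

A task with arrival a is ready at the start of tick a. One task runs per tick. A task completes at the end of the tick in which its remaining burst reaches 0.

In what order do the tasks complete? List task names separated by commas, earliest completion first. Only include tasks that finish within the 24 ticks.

t=0: L0/L1/L2 = A/-/- → run A
t=1: L0/L1/L2 = A/-/- → run A
t=2: L0/L1/L2 = F/A/- → run F
t=3: L0/L1/L2 = FD/A/- → run F
t=4: L0/L1/L2 = D/AF/- → run D
t=5: L0/L1/L2 = D/AF/- → run D
t=6: L0/L1/L2 = -/AFD/- → run A
t=7: L0/L1/L2 = -/AFD/- → run A
t=8: L0/L1/L2 = -/AFD/- → run A
t=9: L0/L1/L2 = -/AFD/- → run A
t=10: L0/L1/L2 = -/FD/A → run F
t=11: L0/L1/L2 = -/FD/A → run F
t=12: L0/L1/L2 = -/FD/A → run F
t=13: L0/L1/L2 = -/FD/A → run F
t=14: L0/L1/L2 = -/D/AF → run D
t=15: L0/L1/L2 = -/D/AF → run D
t=16: L0/L1/L2 = -/D/AF → run D
t=17: L0/L1/L2 = -/-/AF → run A
t=18: L0/L1/L2 = -/-/AF → run A
t=19: L0/L1/L2 = -/-/F → run F
t=20: L0/L1/L2 = -/-/F → run F
t=21: (idle)
t=22: (idle)
t=23: (idle)

completion order = D, A, F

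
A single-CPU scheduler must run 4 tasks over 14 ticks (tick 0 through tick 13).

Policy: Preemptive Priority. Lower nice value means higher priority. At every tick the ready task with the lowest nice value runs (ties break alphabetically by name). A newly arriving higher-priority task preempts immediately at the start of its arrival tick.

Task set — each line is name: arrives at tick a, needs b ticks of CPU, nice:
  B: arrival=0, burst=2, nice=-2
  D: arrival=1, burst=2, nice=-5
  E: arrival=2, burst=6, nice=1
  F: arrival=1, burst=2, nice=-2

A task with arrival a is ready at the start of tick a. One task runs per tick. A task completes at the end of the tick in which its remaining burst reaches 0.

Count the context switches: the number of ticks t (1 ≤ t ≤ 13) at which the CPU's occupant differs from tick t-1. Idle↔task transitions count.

t=0: ready={B} → run B
t=1: ready={B,D,F} → run D
t=2: ready={B,D,E,F} → run D
t=3: ready={B,E,F} → run B
t=4: ready={E,F} → run F
t=5: ready={E,F} → run F
t=6: ready={E} → run E
t=7: ready={E} → run E
t=8: ready={E} → run E
t=9: ready={E} → run E
t=10: ready={E} → run E
t=11: ready={E} → run E
t=12: (idle)
t=13: (idle)

context switches = 5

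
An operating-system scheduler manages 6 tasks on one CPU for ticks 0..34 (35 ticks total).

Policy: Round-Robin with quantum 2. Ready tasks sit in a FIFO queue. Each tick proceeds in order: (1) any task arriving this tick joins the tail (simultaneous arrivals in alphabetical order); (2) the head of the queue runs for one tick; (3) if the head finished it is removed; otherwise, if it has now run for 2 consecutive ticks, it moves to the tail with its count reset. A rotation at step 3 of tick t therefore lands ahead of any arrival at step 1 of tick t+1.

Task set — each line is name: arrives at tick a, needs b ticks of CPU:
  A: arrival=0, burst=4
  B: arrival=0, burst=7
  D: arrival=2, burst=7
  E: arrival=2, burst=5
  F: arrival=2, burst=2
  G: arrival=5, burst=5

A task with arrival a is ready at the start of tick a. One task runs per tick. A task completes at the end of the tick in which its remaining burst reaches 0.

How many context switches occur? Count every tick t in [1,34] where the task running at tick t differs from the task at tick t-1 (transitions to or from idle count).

t=0: queue=[A,B] q_used=0 → run A
t=1: queue=[A,B] q_used=1 → run A
t=2: queue=[B,A,D,E,F] q_used=0 → run B
t=3: queue=[B,A,D,E,F] q_used=1 → run B
t=4: queue=[A,D,E,F,B] q_used=0 → run A
t=5: queue=[A,D,E,F,B,G] q_used=1 → run A
t=6: queue=[D,E,F,B,G] q_used=0 → run D
t=7: queue=[D,E,F,B,G] q_used=1 → run D
t=8: queue=[E,F,B,G,D] q_used=0 → run E
t=9: queue=[E,F,B,G,D] q_used=1 → run E
t=10: queue=[F,B,G,D,E] q_used=0 → run F
t=11: queue=[F,B,G,D,E] q_used=1 → run F
t=12: queue=[B,G,D,E] q_used=0 → run B
t=13: queue=[B,G,D,E] q_used=1 → run B
t=14: queue=[G,D,E,B] q_used=0 → run G
t=15: queue=[G,D,E,B] q_used=1 → run G
t=16: queue=[D,E,B,G] q_used=0 → run D
t=17: queue=[D,E,B,G] q_used=1 → run D
t=18: queue=[E,B,G,D] q_used=0 → run E
t=19: queue=[E,B,G,D] q_used=1 → run E
t=20: queue=[B,G,D,E] q_used=0 → run B
t=21: queue=[B,G,D,E] q_used=1 → run B
t=22: queue=[G,D,E,B] q_used=0 → run G
t=23: queue=[G,D,E,B] q_used=1 → run G
t=24: queue=[D,E,B,G] q_used=0 → run D
t=25: queue=[D,E,B,G] q_used=1 → run D
t=26: queue=[E,B,G,D] q_used=0 → run E
t=27: queue=[B,G,D] q_used=0 → run B
t=28: queue=[G,D] q_used=0 → run G
t=29: queue=[D] q_used=0 → run D
t=30: (idle)
t=31: (idle)
t=32: (idle)
t=33: (idle)
t=34: (idle)

context switches = 17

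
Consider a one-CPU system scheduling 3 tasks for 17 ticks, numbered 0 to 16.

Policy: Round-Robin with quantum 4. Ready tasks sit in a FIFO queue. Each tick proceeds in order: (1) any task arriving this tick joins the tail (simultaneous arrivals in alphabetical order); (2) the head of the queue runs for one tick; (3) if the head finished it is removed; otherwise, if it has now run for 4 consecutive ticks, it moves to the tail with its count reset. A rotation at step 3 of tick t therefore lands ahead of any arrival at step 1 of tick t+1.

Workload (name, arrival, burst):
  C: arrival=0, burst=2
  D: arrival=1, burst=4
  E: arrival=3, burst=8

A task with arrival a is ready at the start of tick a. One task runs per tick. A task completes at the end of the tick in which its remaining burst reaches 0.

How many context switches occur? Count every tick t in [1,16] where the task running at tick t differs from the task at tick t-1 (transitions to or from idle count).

context switches = 3

t=0: queue=[C] q_used=0 → run C
t=1: queue=[C,D] q_used=1 → run C
t=2: queue=[D] q_used=0 → run D
t=3: queue=[D,E] q_used=1 → run D
t=4: queue=[D,E] q_used=2 → run D
t=5: queue=[D,E] q_used=3 → run D
t=6: queue=[E] q_used=0 → run E
t=7: queue=[E] q_used=1 → run E
t=8: queue=[E] q_used=2 → run E
t=9: queue=[E] q_used=3 → run E
t=10: queue=[E] q_used=0 → run E
t=11: queue=[E] q_used=1 → run E
t=12: queue=[E] q_used=2 → run E
t=13: queue=[E] q_used=3 → run E
t=14: (idle)
t=15: (idle)
t=16: (idle)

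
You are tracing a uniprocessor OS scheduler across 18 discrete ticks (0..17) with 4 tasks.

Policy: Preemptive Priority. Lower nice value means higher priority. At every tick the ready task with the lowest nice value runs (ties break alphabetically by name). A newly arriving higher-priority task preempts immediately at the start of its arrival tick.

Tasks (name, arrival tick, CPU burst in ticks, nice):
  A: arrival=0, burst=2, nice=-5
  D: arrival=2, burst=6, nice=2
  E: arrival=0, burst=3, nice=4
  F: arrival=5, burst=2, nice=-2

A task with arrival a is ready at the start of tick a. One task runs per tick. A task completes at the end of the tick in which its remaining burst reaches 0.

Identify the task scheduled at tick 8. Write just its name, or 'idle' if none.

t=0: ready={A,E} → run A
t=1: ready={A,E} → run A
t=2: ready={D,E} → run D
t=3: ready={D,E} → run D
t=4: ready={D,E} → run D
t=5: ready={D,E,F} → run F
t=6: ready={D,E,F} → run F
t=7: ready={D,E} → run D
t=8: ready={D,E} → run D
t=9: ready={D,E} → run D
t=10: ready={E} → run E
t=11: ready={E} → run E
t=12: ready={E} → run E
t=13: (idle)
t=14: (idle)
t=15: (idle)
t=16: (idle)
t=17: (idle)

running at tick 8 = D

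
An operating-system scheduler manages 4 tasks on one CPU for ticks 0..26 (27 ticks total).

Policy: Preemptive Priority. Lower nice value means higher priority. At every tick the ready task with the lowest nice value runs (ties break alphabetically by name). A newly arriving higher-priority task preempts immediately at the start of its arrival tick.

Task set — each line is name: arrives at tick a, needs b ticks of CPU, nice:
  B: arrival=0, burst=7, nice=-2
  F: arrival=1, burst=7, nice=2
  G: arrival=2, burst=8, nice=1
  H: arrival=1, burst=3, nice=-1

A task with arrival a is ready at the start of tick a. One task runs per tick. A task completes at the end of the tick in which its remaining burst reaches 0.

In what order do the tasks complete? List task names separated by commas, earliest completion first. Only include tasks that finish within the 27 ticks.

t=0: ready={B} → run B
t=1: ready={B,F,H} → run B
t=2: ready={B,F,G,H} → run B
t=3: ready={B,F,G,H} → run B
t=4: ready={B,F,G,H} → run B
t=5: ready={B,F,G,H} → run B
t=6: ready={B,F,G,H} → run B
t=7: ready={F,G,H} → run H
t=8: ready={F,G,H} → run H
t=9: ready={F,G,H} → run H
t=10: ready={F,G} → run G
t=11: ready={F,G} → run G
t=12: ready={F,G} → run G
t=13: ready={F,G} → run G
t=14: ready={F,G} → run G
t=15: ready={F,G} → run G
t=16: ready={F,G} → run G
t=17: ready={F,G} → run G
t=18: ready={F} → run F
t=19: ready={F} → run F
t=20: ready={F} → run F
t=21: ready={F} → run F
t=22: ready={F} → run F
t=23: ready={F} → run F
t=24: ready={F} → run F
t=25: (idle)
t=26: (idle)

completion order = B, H, G, F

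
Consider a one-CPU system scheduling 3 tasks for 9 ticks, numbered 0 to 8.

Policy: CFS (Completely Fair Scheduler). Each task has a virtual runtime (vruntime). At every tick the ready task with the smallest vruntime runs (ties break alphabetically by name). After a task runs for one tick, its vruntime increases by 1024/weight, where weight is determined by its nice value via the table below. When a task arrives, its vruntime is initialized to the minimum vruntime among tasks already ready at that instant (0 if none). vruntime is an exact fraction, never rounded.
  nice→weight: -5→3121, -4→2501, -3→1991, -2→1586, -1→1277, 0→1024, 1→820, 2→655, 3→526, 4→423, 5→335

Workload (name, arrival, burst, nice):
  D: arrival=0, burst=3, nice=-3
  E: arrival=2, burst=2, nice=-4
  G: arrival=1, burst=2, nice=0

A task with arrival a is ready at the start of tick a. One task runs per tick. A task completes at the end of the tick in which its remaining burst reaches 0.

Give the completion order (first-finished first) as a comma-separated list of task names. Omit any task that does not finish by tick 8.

completion order = E, D, G

t=0: vr[D=0] → run D
t=1: vr[D=1024/1991 G=1024/1991] → run D
t=2: vr[D=2048/1991 E=1024/1991 G=1024/1991] → run E
t=3: vr[D=2048/1991 E=4599808/4979491 G=1024/1991] → run G
t=4: vr[D=2048/1991 E=4599808/4979491 G=3015/1991] → run E
t=5: vr[D=2048/1991 G=3015/1991] → run D
t=6: vr[G=3015/1991] → run G
t=7: (idle)
t=8: (idle)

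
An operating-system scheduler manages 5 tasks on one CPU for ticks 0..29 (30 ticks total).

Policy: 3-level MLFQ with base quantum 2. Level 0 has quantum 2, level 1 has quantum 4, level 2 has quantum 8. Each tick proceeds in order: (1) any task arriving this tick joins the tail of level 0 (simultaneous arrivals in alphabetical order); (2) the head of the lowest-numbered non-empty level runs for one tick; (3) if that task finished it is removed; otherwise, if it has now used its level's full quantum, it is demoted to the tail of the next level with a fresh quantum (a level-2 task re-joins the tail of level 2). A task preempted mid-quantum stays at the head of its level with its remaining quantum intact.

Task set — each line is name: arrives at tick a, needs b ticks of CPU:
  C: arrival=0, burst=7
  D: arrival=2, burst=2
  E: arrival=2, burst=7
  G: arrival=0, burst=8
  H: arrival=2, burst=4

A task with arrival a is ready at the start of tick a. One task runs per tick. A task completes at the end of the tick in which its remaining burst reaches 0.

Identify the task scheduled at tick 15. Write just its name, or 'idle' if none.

running at tick 15 = G

t=0: L0/L1/L2 = CG/-/- → run C
t=1: L0/L1/L2 = CG/-/- → run C
t=2: L0/L1/L2 = GDEH/C/- → run G
t=3: L0/L1/L2 = GDEH/C/- → run G
t=4: L0/L1/L2 = DEH/CG/- → run D
t=5: L0/L1/L2 = DEH/CG/- → run D
t=6: L0/L1/L2 = EH/CG/- → run E
t=7: L0/L1/L2 = EH/CG/- → run E
t=8: L0/L1/L2 = H/CGE/- → run H
t=9: L0/L1/L2 = H/CGE/- → run H
t=10: L0/L1/L2 = -/CGEH/- → run C
t=11: L0/L1/L2 = -/CGEH/- → run C
t=12: L0/L1/L2 = -/CGEH/- → run C
t=13: L0/L1/L2 = -/CGEH/- → run C
t=14: L0/L1/L2 = -/GEH/C → run G
t=15: L0/L1/L2 = -/GEH/C → run G
t=16: L0/L1/L2 = -/GEH/C → run G
t=17: L0/L1/L2 = -/GEH/C → run G
t=18: L0/L1/L2 = -/EH/CG → run E
t=19: L0/L1/L2 = -/EH/CG → run E
t=20: L0/L1/L2 = -/EH/CG → run E
t=21: L0/L1/L2 = -/EH/CG → run E
t=22: L0/L1/L2 = -/H/CGE → run H
t=23: L0/L1/L2 = -/H/CGE → run H
t=24: L0/L1/L2 = -/-/CGE → run C
t=25: L0/L1/L2 = -/-/GE → run G
t=26: L0/L1/L2 = -/-/GE → run G
t=27: L0/L1/L2 = -/-/E → run E
t=28: (idle)
t=29: (idle)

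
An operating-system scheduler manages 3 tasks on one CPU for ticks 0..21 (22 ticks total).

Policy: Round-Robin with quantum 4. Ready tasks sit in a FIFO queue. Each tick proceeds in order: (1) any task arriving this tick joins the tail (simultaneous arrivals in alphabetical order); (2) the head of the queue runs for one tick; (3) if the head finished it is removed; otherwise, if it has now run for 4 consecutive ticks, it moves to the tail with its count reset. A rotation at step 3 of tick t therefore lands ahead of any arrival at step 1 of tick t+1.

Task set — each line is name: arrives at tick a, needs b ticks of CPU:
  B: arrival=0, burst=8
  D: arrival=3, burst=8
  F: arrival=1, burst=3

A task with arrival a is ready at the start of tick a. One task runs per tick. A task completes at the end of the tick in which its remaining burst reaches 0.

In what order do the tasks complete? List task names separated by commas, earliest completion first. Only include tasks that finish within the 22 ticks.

completion order = F, B, D

t=0: queue=[B] q_used=0 → run B
t=1: queue=[B,F] q_used=1 → run B
t=2: queue=[B,F] q_used=2 → run B
t=3: queue=[B,F,D] q_used=3 → run B
t=4: queue=[F,D,B] q_used=0 → run F
t=5: queue=[F,D,B] q_used=1 → run F
t=6: queue=[F,D,B] q_used=2 → run F
t=7: queue=[D,B] q_used=0 → run D
t=8: queue=[D,B] q_used=1 → run D
t=9: queue=[D,B] q_used=2 → run D
t=10: queue=[D,B] q_used=3 → run D
t=11: queue=[B,D] q_used=0 → run B
t=12: queue=[B,D] q_used=1 → run B
t=13: queue=[B,D] q_used=2 → run B
t=14: queue=[B,D] q_used=3 → run B
t=15: queue=[D] q_used=0 → run D
t=16: queue=[D] q_used=1 → run D
t=17: queue=[D] q_used=2 → run D
t=18: queue=[D] q_used=3 → run D
t=19: (idle)
t=20: (idle)
t=21: (idle)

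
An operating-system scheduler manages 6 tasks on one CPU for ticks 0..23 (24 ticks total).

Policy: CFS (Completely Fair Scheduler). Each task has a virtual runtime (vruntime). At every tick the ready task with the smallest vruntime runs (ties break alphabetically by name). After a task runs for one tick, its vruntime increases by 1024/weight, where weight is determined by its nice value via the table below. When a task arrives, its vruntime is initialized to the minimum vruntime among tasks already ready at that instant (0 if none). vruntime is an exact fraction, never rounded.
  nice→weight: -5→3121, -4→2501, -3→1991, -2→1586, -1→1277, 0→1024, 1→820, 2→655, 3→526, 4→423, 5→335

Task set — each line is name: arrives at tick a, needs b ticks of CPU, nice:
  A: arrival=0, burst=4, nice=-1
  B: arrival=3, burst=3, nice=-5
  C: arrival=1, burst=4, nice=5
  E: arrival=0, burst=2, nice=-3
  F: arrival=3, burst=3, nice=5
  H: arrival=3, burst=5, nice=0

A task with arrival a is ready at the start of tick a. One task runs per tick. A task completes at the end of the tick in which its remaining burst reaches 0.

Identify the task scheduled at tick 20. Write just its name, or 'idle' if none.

running at tick 20 = C

t=0: vr[A=0 E=0] → run A
t=1: vr[A=1024/1277 C=0 E=0] → run C
t=2: vr[A=1024/1277 C=1024/335 E=0] → run E
t=3: vr[A=1024/1277 B=1024/1991 C=1024/335 E=1024/1991 F=1024/1991 H=1024/1991] → run B
t=4: vr[A=1024/1277 B=5234688/6213911 C=1024/335 E=1024/1991 F=1024/1991 H=1024/1991] → run E
t=5: vr[A=1024/1277 B=5234688/6213911 C=1024/335 F=1024/1991 H=1024/1991] → run F
t=6: vr[A=1024/1277 B=5234688/6213911 C=1024/335 F=2381824/666985 H=1024/1991] → run H
t=7: vr[A=1024/1277 B=5234688/6213911 C=1024/335 F=2381824/666985 H=3015/1991] → run A
t=8: vr[A=2048/1277 B=5234688/6213911 C=1024/335 F=2381824/666985 H=3015/1991] → run B
t=9: vr[A=2048/1277 B=7273472/6213911 C=1024/335 F=2381824/666985 H=3015/1991] → run B
t=10: vr[A=2048/1277 C=1024/335 F=2381824/666985 H=3015/1991] → run H
t=11: vr[A=2048/1277 C=1024/335 F=2381824/666985 H=5006/1991] → run A
t=12: vr[A=3072/1277 C=1024/335 F=2381824/666985 H=5006/1991] → run A
t=13: vr[C=1024/335 F=2381824/666985 H=5006/1991] → run H
t=14: vr[C=1024/335 F=2381824/666985 H=6997/1991] → run C
t=15: vr[C=2048/335 F=2381824/666985 H=6997/1991] → run H
t=16: vr[C=2048/335 F=2381824/666985 H=8988/1991] → run F
t=17: vr[C=2048/335 F=4420608/666985 H=8988/1991] → run H
t=18: vr[C=2048/335 F=4420608/666985] → run C
t=19: vr[C=3072/335 F=4420608/666985] → run F
t=20: vr[C=3072/335] → run C
t=21: (idle)
t=22: (idle)
t=23: (idle)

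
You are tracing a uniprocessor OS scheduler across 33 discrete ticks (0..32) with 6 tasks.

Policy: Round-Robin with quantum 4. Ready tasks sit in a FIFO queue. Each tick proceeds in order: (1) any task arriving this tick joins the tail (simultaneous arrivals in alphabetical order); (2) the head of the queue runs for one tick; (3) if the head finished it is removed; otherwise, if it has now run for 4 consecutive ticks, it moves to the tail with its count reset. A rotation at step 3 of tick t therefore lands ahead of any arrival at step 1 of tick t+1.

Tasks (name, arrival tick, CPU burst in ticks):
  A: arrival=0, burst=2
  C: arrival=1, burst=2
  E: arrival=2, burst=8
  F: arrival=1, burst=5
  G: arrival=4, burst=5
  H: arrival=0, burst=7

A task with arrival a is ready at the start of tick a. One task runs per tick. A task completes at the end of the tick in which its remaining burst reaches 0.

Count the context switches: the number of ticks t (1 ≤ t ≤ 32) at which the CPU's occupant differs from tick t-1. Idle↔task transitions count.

t=0: queue=[A,H] q_used=0 → run A
t=1: queue=[A,H,C,F] q_used=1 → run A
t=2: queue=[H,C,F,E] q_used=0 → run H
t=3: queue=[H,C,F,E] q_used=1 → run H
t=4: queue=[H,C,F,E,G] q_used=2 → run H
t=5: queue=[H,C,F,E,G] q_used=3 → run H
t=6: queue=[C,F,E,G,H] q_used=0 → run C
t=7: queue=[C,F,E,G,H] q_used=1 → run C
t=8: queue=[F,E,G,H] q_used=0 → run F
t=9: queue=[F,E,G,H] q_used=1 → run F
t=10: queue=[F,E,G,H] q_used=2 → run F
t=11: queue=[F,E,G,H] q_used=3 → run F
t=12: queue=[E,G,H,F] q_used=0 → run E
t=13: queue=[E,G,H,F] q_used=1 → run E
t=14: queue=[E,G,H,F] q_used=2 → run E
t=15: queue=[E,G,H,F] q_used=3 → run E
t=16: queue=[G,H,F,E] q_used=0 → run G
t=17: queue=[G,H,F,E] q_used=1 → run G
t=18: queue=[G,H,F,E] q_used=2 → run G
t=19: queue=[G,H,F,E] q_used=3 → run G
t=20: queue=[H,F,E,G] q_used=0 → run H
t=21: queue=[H,F,E,G] q_used=1 → run H
t=22: queue=[H,F,E,G] q_used=2 → run H
t=23: queue=[F,E,G] q_used=0 → run F
t=24: queue=[E,G] q_used=0 → run E
t=25: queue=[E,G] q_used=1 → run E
t=26: queue=[E,G] q_used=2 → run E
t=27: queue=[E,G] q_used=3 → run E
t=28: queue=[G] q_used=0 → run G
t=29: (idle)
t=30: (idle)
t=31: (idle)
t=32: (idle)

context switches = 10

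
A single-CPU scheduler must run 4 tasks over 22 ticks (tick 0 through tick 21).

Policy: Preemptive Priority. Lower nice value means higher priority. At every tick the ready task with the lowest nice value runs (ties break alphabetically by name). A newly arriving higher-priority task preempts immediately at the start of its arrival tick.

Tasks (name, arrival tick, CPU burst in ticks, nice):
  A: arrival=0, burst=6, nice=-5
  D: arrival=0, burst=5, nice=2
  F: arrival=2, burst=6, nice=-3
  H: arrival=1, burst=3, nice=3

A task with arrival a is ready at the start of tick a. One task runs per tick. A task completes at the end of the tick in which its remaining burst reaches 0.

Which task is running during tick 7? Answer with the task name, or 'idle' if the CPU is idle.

t=0: ready={A,D} → run A
t=1: ready={A,D,H} → run A
t=2: ready={A,D,F,H} → run A
t=3: ready={A,D,F,H} → run A
t=4: ready={A,D,F,H} → run A
t=5: ready={A,D,F,H} → run A
t=6: ready={D,F,H} → run F
t=7: ready={D,F,H} → run F
t=8: ready={D,F,H} → run F
t=9: ready={D,F,H} → run F
t=10: ready={D,F,H} → run F
t=11: ready={D,F,H} → run F
t=12: ready={D,H} → run D
t=13: ready={D,H} → run D
t=14: ready={D,H} → run D
t=15: ready={D,H} → run D
t=16: ready={D,H} → run D
t=17: ready={H} → run H
t=18: ready={H} → run H
t=19: ready={H} → run H
t=20: (idle)
t=21: (idle)

running at tick 7 = F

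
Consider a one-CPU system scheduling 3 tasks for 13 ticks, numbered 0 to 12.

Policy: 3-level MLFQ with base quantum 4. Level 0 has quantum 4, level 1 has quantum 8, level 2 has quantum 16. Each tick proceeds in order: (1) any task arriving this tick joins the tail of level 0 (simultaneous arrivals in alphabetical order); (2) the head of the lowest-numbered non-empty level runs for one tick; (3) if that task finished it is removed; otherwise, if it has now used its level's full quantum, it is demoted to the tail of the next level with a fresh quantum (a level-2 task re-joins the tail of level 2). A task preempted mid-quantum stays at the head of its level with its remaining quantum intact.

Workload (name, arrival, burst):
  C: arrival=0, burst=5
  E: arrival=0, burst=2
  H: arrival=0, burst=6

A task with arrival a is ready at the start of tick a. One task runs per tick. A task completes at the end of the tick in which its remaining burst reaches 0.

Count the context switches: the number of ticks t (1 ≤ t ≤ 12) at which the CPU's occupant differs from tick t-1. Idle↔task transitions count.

t=0: L0/L1/L2 = CEH/-/- → run C
t=1: L0/L1/L2 = CEH/-/- → run C
t=2: L0/L1/L2 = CEH/-/- → run C
t=3: L0/L1/L2 = CEH/-/- → run C
t=4: L0/L1/L2 = EH/C/- → run E
t=5: L0/L1/L2 = EH/C/- → run E
t=6: L0/L1/L2 = H/C/- → run H
t=7: L0/L1/L2 = H/C/- → run H
t=8: L0/L1/L2 = H/C/- → run H
t=9: L0/L1/L2 = H/C/- → run H
t=10: L0/L1/L2 = -/CH/- → run C
t=11: L0/L1/L2 = -/H/- → run H
t=12: L0/L1/L2 = -/H/- → run H

context switches = 4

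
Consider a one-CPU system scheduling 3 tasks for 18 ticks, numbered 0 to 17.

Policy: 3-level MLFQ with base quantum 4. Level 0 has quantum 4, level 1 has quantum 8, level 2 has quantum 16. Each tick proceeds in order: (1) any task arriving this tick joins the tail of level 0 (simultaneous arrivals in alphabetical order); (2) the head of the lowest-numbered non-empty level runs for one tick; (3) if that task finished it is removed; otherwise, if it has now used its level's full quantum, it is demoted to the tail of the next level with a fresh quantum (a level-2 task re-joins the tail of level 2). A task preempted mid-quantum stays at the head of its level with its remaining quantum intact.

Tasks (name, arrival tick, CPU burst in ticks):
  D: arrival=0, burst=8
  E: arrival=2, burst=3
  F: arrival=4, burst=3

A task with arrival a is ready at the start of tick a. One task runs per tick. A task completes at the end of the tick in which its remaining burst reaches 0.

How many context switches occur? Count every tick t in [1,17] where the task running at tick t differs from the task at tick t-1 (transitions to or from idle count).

t=0: L0/L1/L2 = D/-/- → run D
t=1: L0/L1/L2 = D/-/- → run D
t=2: L0/L1/L2 = DE/-/- → run D
t=3: L0/L1/L2 = DE/-/- → run D
t=4: L0/L1/L2 = EF/D/- → run E
t=5: L0/L1/L2 = EF/D/- → run E
t=6: L0/L1/L2 = EF/D/- → run E
t=7: L0/L1/L2 = F/D/- → run F
t=8: L0/L1/L2 = F/D/- → run F
t=9: L0/L1/L2 = F/D/- → run F
t=10: L0/L1/L2 = -/D/- → run D
t=11: L0/L1/L2 = -/D/- → run D
t=12: L0/L1/L2 = -/D/- → run D
t=13: L0/L1/L2 = -/D/- → run D
t=14: (idle)
t=15: (idle)
t=16: (idle)
t=17: (idle)

context switches = 4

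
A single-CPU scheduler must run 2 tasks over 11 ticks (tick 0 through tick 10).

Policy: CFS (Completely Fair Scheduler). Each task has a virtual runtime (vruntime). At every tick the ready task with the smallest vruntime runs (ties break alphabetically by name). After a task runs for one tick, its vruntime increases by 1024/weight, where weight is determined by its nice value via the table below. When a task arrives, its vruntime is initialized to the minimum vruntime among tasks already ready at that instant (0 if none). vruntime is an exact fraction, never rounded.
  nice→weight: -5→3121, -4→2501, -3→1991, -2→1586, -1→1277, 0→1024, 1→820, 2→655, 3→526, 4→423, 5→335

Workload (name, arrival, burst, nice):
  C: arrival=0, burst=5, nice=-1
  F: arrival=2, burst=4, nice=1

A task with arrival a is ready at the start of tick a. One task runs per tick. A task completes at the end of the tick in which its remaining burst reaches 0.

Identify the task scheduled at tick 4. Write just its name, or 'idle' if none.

t=0: vr[C=0] → run C
t=1: vr[C=1024/1277] → run C
t=2: vr[C=2048/1277 F=2048/1277] → run C
t=3: vr[C=3072/1277 F=2048/1277] → run F
t=4: vr[C=3072/1277 F=746752/261785] → run C
t=5: vr[C=4096/1277 F=746752/261785] → run F
t=6: vr[C=4096/1277 F=1073664/261785] → run C
t=7: vr[F=1073664/261785] → run F
t=8: vr[F=1400576/261785] → run F
t=9: (idle)
t=10: (idle)

running at tick 4 = C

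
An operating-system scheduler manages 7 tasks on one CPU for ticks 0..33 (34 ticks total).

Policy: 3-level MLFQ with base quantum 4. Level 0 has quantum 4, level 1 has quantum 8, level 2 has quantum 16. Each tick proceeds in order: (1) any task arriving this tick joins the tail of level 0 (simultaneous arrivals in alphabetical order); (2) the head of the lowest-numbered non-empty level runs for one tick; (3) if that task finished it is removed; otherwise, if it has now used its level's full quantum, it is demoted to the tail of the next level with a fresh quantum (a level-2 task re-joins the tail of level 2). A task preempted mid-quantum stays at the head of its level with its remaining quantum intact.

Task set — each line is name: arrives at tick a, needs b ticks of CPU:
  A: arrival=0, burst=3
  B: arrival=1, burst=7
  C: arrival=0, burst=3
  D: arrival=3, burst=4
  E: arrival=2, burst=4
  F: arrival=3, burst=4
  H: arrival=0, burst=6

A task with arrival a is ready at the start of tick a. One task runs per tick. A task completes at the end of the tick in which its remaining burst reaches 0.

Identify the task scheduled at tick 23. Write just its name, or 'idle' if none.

running at tick 23 = F

t=0: L0/L1/L2 = ACH/-/- → run A
t=1: L0/L1/L2 = ACHB/-/- → run A
t=2: L0/L1/L2 = ACHBE/-/- → run A
t=3: L0/L1/L2 = CHBEDF/-/- → run C
t=4: L0/L1/L2 = CHBEDF/-/- → run C
t=5: L0/L1/L2 = CHBEDF/-/- → run C
t=6: L0/L1/L2 = HBEDF/-/- → run H
t=7: L0/L1/L2 = HBEDF/-/- → run H
t=8: L0/L1/L2 = HBEDF/-/- → run H
t=9: L0/L1/L2 = HBEDF/-/- → run H
t=10: L0/L1/L2 = BEDF/H/- → run B
t=11: L0/L1/L2 = BEDF/H/- → run B
t=12: L0/L1/L2 = BEDF/H/- → run B
t=13: L0/L1/L2 = BEDF/H/- → run B
t=14: L0/L1/L2 = EDF/HB/- → run E
t=15: L0/L1/L2 = EDF/HB/- → run E
t=16: L0/L1/L2 = EDF/HB/- → run E
t=17: L0/L1/L2 = EDF/HB/- → run E
t=18: L0/L1/L2 = DF/HB/- → run D
t=19: L0/L1/L2 = DF/HB/- → run D
t=20: L0/L1/L2 = DF/HB/- → run D
t=21: L0/L1/L2 = DF/HB/- → run D
t=22: L0/L1/L2 = F/HB/- → run F
t=23: L0/L1/L2 = F/HB/- → run F
t=24: L0/L1/L2 = F/HB/- → run F
t=25: L0/L1/L2 = F/HB/- → run F
t=26: L0/L1/L2 = -/HB/- → run H
t=27: L0/L1/L2 = -/HB/- → run H
t=28: L0/L1/L2 = -/B/- → run B
t=29: L0/L1/L2 = -/B/- → run B
t=30: L0/L1/L2 = -/B/- → run B
t=31: (idle)
t=32: (idle)
t=33: (idle)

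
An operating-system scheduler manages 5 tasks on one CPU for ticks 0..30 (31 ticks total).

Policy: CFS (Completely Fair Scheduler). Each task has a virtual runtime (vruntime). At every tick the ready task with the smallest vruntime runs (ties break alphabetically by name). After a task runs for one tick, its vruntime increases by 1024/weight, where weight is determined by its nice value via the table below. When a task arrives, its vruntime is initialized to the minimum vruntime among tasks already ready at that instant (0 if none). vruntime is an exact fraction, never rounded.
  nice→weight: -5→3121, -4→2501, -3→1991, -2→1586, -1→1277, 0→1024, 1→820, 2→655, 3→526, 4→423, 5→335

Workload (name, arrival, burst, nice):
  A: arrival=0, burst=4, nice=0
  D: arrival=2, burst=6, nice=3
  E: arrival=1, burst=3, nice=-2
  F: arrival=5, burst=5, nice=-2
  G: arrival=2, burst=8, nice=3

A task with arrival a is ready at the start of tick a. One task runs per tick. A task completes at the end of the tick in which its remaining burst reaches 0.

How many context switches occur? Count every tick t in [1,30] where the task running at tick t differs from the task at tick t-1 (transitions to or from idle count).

context switches = 21

t=0: vr[A=0] → run A
t=1: vr[A=1 E=1] → run A
t=2: vr[A=2 D=1 E=1 G=1] → run D
t=3: vr[A=2 D=775/263 E=1 G=1] → run E
t=4: vr[A=2 D=775/263 E=1305/793 G=1] → run G
t=5: vr[A=2 D=775/263 E=1305/793 F=1305/793 G=775/263] → run E
t=6: vr[A=2 D=775/263 E=1817/793 F=1305/793 G=775/263] → run F
t=7: vr[A=2 D=775/263 E=1817/793 F=1817/793 G=775/263] → run A
t=8: vr[A=3 D=775/263 E=1817/793 F=1817/793 G=775/263] → run E
t=9: vr[A=3 D=775/263 F=1817/793 G=775/263] → run F
t=10: vr[A=3 D=775/263 F=2329/793 G=775/263] → run F
t=11: vr[A=3 D=775/263 F=2841/793 G=775/263] → run D
t=12: vr[A=3 D=1287/263 F=2841/793 G=775/263] → run G
t=13: vr[A=3 D=1287/263 F=2841/793 G=1287/263] → run A
t=14: vr[D=1287/263 F=2841/793 G=1287/263] → run F
t=15: vr[D=1287/263 F=3353/793 G=1287/263] → run F
t=16: vr[D=1287/263 G=1287/263] → run D
t=17: vr[D=1799/263 G=1287/263] → run G
t=18: vr[D=1799/263 G=1799/263] → run D
t=19: vr[D=2311/263 G=1799/263] → run G
t=20: vr[D=2311/263 G=2311/263] → run D
t=21: vr[D=2823/263 G=2311/263] → run G
t=22: vr[D=2823/263 G=2823/263] → run D
t=23: vr[G=2823/263] → run G
t=24: vr[G=3335/263] → run G
t=25: vr[G=3847/263] → run G
t=26: (idle)
t=27: (idle)
t=28: (idle)
t=29: (idle)
t=30: (idle)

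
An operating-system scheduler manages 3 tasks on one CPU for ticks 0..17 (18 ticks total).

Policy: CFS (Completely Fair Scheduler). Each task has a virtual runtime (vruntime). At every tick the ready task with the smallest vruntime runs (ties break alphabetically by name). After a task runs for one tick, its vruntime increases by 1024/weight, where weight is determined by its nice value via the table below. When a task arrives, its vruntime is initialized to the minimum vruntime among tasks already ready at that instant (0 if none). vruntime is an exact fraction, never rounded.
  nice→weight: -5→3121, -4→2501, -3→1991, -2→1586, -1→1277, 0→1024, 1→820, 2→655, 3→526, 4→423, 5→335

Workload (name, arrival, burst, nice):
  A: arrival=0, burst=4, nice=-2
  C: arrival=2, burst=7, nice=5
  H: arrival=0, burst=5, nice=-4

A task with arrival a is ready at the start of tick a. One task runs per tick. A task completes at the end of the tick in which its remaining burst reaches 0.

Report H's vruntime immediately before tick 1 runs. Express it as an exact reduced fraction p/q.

vruntime(H, start of tick 1) = 0/1

t=0: vr[A=0 H=0] → run A
t=1: vr[A=512/793 H=0] → run H
t=2: vr[A=512/793 C=1024/2501 H=1024/2501] → run C
t=3: vr[A=512/793 C=2904064/837835 H=1024/2501] → run H
t=4: vr[A=512/793 C=2904064/837835 H=2048/2501] → run A
t=5: vr[A=1024/793 C=2904064/837835 H=2048/2501] → run H
t=6: vr[A=1024/793 C=2904064/837835 H=3072/2501] → run H
t=7: vr[A=1024/793 C=2904064/837835 H=4096/2501] → run A
t=8: vr[A=1536/793 C=2904064/837835 H=4096/2501] → run H
t=9: vr[A=1536/793 C=2904064/837835] → run A
t=10: vr[C=2904064/837835] → run C
t=11: vr[C=5465088/837835] → run C
t=12: vr[C=8026112/837835] → run C
t=13: vr[C=10587136/837835] → run C
t=14: vr[C=2629632/167567] → run C
t=15: vr[C=15709184/837835] → run C
t=16: (idle)
t=17: (idle)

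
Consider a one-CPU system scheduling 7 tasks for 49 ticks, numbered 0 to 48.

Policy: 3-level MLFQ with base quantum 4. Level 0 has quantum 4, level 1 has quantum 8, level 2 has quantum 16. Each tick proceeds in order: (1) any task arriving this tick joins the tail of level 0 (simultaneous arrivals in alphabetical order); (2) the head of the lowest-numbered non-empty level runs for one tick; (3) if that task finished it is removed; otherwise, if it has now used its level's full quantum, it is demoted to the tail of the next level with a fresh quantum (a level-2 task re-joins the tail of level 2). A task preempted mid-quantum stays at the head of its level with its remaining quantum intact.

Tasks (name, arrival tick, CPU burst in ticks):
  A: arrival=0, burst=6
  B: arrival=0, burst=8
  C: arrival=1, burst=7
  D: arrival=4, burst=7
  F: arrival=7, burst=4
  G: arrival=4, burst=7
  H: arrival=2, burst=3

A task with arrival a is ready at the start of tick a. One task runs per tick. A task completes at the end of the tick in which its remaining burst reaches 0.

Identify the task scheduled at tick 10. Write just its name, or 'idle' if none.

running at tick 10 = C

t=0: L0/L1/L2 = AB/-/- → run A
t=1: L0/L1/L2 = ABC/-/- → run A
t=2: L0/L1/L2 = ABCH/-/- → run A
t=3: L0/L1/L2 = ABCH/-/- → run A
t=4: L0/L1/L2 = BCHDG/A/- → run B
t=5: L0/L1/L2 = BCHDG/A/- → run B
t=6: L0/L1/L2 = BCHDG/A/- → run B
t=7: L0/L1/L2 = BCHDGF/A/- → run B
t=8: L0/L1/L2 = CHDGF/AB/- → run C
t=9: L0/L1/L2 = CHDGF/AB/- → run C
t=10: L0/L1/L2 = CHDGF/AB/- → run C
t=11: L0/L1/L2 = CHDGF/AB/- → run C
t=12: L0/L1/L2 = HDGF/ABC/- → run H
t=13: L0/L1/L2 = HDGF/ABC/- → run H
t=14: L0/L1/L2 = HDGF/ABC/- → run H
t=15: L0/L1/L2 = DGF/ABC/- → run D
t=16: L0/L1/L2 = DGF/ABC/- → run D
t=17: L0/L1/L2 = DGF/ABC/- → run D
t=18: L0/L1/L2 = DGF/ABC/- → run D
t=19: L0/L1/L2 = GF/ABCD/- → run G
t=20: L0/L1/L2 = GF/ABCD/- → run G
t=21: L0/L1/L2 = GF/ABCD/- → run G
t=22: L0/L1/L2 = GF/ABCD/- → run G
t=23: L0/L1/L2 = F/ABCDG/- → run F
t=24: L0/L1/L2 = F/ABCDG/- → run F
t=25: L0/L1/L2 = F/ABCDG/- → run F
t=26: L0/L1/L2 = F/ABCDG/- → run F
t=27: L0/L1/L2 = -/ABCDG/- → run A
t=28: L0/L1/L2 = -/ABCDG/- → run A
t=29: L0/L1/L2 = -/BCDG/- → run B
t=30: L0/L1/L2 = -/BCDG/- → run B
t=31: L0/L1/L2 = -/BCDG/- → run B
t=32: L0/L1/L2 = -/BCDG/- → run B
t=33: L0/L1/L2 = -/CDG/- → run C
t=34: L0/L1/L2 = -/CDG/- → run C
t=35: L0/L1/L2 = -/CDG/- → run C
t=36: L0/L1/L2 = -/DG/- → run D
t=37: L0/L1/L2 = -/DG/- → run D
t=38: L0/L1/L2 = -/DG/- → run D
t=39: L0/L1/L2 = -/G/- → run G
t=40: L0/L1/L2 = -/G/- → run G
t=41: L0/L1/L2 = -/G/- → run G
t=42: (idle)
t=43: (idle)
t=44: (idle)
t=45: (idle)
t=46: (idle)
t=47: (idle)
t=48: (idle)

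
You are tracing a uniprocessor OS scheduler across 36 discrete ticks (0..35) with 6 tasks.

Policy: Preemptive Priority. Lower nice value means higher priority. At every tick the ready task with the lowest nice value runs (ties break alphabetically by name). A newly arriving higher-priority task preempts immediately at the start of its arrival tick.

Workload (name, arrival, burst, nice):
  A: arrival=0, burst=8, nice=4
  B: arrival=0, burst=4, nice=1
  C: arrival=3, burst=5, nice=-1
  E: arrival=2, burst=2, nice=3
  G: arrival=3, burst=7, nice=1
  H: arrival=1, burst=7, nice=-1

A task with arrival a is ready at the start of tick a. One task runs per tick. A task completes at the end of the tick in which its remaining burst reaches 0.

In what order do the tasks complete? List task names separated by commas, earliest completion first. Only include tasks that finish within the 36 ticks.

t=0: ready={A,B} → run B
t=1: ready={A,B,H} → run H
t=2: ready={A,B,E,H} → run H
t=3: ready={A,B,C,E,G,H} → run C
t=4: ready={A,B,C,E,G,H} → run C
t=5: ready={A,B,C,E,G,H} → run C
t=6: ready={A,B,C,E,G,H} → run C
t=7: ready={A,B,C,E,G,H} → run C
t=8: ready={A,B,E,G,H} → run H
t=9: ready={A,B,E,G,H} → run H
t=10: ready={A,B,E,G,H} → run H
t=11: ready={A,B,E,G,H} → run H
t=12: ready={A,B,E,G,H} → run H
t=13: ready={A,B,E,G} → run B
t=14: ready={A,B,E,G} → run B
t=15: ready={A,B,E,G} → run B
t=16: ready={A,E,G} → run G
t=17: ready={A,E,G} → run G
t=18: ready={A,E,G} → run G
t=19: ready={A,E,G} → run G
t=20: ready={A,E,G} → run G
t=21: ready={A,E,G} → run G
t=22: ready={A,E,G} → run G
t=23: ready={A,E} → run E
t=24: ready={A,E} → run E
t=25: ready={A} → run A
t=26: ready={A} → run A
t=27: ready={A} → run A
t=28: ready={A} → run A
t=29: ready={A} → run A
t=30: ready={A} → run A
t=31: ready={A} → run A
t=32: ready={A} → run A
t=33: (idle)
t=34: (idle)
t=35: (idle)

completion order = C, H, B, G, E, A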